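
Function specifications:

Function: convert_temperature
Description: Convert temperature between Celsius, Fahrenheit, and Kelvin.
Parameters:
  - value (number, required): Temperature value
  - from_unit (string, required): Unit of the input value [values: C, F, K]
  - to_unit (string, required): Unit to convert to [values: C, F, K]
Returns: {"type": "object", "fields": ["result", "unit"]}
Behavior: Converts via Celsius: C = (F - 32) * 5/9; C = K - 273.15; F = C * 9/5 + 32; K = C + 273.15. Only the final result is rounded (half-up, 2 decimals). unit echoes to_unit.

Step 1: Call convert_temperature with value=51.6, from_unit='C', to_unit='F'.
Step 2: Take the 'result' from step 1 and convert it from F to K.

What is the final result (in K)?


Step 1: convert_temperature(value=51.6, from_unit=C, to_unit=F)
  Input already in C: 51.6
  To F: 51.6 * 9/5 + 32 = 124.88
  Round to 2 decimals: 124.88
  -> result = 124.88 F
Step 2: convert_temperature(value=124.88, from_unit=F, to_unit=K)
  To C: (124.88 - 32) * 5/9 = 51.6
  To K: 51.6 + 273.15 = 324.75
  Round to 2 decimals: 324.75
  -> result = 324.75 K
324.75 K


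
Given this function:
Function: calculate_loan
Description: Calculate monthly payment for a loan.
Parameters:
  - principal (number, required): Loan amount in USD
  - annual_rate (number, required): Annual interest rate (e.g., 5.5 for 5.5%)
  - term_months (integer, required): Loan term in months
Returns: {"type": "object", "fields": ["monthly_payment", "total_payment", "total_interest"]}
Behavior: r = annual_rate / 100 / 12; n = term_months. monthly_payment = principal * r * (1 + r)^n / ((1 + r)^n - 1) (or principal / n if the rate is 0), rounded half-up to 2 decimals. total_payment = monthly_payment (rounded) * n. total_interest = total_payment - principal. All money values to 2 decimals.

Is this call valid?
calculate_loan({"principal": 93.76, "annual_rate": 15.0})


Checking required parameters...
Missing required parameter: term_months
Invalid - missing required parameter 'term_months'


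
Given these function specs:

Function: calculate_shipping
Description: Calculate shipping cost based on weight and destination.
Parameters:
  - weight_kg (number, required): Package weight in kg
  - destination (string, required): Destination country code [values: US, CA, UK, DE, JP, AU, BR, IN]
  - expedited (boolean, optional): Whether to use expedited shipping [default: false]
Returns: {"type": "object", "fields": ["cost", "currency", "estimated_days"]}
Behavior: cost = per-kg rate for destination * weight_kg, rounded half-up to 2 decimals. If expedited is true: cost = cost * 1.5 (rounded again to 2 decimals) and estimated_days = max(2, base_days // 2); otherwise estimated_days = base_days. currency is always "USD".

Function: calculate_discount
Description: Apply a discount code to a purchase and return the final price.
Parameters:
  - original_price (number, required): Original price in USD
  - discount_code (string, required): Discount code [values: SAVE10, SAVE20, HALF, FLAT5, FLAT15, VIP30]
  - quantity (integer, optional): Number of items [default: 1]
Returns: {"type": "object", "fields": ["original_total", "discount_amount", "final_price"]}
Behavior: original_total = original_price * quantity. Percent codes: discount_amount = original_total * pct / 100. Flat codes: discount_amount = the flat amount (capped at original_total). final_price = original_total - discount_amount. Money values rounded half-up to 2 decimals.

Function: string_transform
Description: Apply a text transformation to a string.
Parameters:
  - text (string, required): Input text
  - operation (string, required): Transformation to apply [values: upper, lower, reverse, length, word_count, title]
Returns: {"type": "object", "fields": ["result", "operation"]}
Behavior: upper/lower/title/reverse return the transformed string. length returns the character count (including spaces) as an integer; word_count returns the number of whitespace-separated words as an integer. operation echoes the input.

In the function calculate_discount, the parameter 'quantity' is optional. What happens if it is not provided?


The calculate_discount spec declares:
  - quantity (integer, optional): Number of items [default: 1]
It defaults to 1


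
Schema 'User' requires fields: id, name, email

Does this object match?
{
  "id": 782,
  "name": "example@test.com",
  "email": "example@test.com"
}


Checking required fields... All present.
Valid - all required fields present


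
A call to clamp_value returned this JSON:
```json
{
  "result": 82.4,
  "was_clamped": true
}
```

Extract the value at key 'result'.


82.4


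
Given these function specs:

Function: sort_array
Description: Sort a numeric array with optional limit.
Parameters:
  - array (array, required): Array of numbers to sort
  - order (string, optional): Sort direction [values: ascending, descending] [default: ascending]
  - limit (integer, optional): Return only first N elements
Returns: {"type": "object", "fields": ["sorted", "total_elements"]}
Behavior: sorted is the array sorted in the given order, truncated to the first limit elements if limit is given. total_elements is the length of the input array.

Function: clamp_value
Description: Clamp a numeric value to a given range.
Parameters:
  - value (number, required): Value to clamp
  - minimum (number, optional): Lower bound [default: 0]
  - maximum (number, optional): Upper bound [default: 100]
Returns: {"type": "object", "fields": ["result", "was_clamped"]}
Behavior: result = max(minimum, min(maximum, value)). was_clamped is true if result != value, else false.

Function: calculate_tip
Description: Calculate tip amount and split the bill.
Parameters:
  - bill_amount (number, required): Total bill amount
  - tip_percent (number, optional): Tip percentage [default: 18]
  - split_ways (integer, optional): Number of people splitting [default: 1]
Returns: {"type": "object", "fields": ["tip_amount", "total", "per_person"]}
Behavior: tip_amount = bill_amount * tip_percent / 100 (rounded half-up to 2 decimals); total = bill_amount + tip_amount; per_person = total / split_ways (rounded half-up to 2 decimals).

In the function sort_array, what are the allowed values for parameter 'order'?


The sort_array spec declares:
  - order (string, optional): Sort direction [values: ascending, descending] [default: ascending]
Allowed values:
ascending, descending


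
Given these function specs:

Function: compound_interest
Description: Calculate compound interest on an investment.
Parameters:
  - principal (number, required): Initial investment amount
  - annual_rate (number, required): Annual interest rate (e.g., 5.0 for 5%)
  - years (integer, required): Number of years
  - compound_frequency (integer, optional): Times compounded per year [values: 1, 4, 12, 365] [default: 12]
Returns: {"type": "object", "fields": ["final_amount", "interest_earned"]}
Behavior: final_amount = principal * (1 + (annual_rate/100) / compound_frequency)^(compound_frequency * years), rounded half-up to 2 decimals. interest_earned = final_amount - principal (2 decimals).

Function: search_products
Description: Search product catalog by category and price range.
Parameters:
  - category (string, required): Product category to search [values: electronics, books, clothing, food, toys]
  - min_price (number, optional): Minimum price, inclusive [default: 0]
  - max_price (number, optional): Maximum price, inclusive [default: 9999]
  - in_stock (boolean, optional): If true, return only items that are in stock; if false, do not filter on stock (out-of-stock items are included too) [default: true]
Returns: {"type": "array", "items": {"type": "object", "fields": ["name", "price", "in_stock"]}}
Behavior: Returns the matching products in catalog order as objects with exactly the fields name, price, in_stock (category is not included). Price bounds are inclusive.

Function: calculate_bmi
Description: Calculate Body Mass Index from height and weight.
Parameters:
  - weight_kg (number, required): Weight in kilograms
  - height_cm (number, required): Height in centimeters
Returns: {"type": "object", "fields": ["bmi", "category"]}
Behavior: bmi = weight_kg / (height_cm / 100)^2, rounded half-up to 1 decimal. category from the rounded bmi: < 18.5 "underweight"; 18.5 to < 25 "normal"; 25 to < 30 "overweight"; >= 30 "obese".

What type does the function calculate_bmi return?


The calculate_bmi spec declares Returns: {"type": "object", "fields": ["bmi", "category"]}
Type:
object


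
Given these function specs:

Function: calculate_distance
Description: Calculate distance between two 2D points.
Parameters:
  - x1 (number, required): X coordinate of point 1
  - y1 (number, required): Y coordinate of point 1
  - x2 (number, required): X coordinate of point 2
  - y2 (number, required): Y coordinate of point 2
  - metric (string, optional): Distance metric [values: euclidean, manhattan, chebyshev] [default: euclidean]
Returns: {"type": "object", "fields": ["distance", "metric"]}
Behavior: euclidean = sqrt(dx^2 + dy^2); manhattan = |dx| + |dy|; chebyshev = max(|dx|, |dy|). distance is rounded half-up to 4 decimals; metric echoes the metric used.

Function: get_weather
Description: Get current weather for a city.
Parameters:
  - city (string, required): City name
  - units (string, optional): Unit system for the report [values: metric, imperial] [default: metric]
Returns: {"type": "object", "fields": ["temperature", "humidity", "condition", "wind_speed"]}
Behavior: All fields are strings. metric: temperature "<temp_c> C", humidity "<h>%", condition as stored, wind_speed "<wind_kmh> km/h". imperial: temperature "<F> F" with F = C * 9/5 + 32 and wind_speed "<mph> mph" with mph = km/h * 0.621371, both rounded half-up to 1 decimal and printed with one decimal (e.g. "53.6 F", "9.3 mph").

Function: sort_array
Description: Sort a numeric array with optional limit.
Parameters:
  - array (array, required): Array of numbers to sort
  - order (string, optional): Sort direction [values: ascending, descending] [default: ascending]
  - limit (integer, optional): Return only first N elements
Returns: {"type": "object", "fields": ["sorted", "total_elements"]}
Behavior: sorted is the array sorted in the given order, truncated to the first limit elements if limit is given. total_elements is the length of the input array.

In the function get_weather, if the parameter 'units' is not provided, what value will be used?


The get_weather spec declares:
  - units (string, optional): Unit system for the report [values: metric, imperial] [default: metric]
Default:
metric


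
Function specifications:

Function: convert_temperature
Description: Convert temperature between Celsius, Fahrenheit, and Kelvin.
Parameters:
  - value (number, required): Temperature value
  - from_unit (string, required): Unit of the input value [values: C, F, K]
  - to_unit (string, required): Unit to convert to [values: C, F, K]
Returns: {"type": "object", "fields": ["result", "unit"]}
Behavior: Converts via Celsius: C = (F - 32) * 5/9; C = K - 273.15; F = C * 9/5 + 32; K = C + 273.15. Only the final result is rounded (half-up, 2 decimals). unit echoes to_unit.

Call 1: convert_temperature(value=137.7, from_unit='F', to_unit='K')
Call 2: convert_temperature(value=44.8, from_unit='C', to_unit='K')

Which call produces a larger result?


Call 1:
  To C: (137.7 - 32) * 5/9 = 58.722222
  To K: 58.722222 + 273.15 = 331.872222
  Round to 2 decimals: 331.87
  -> 331.87 K
Call 2:
  Input already in C: 44.8
  To K: 44.8 + 273.15 = 317.95
  Round to 2 decimals: 317.95
  -> 317.95 K
Call 1 (331.87 K)


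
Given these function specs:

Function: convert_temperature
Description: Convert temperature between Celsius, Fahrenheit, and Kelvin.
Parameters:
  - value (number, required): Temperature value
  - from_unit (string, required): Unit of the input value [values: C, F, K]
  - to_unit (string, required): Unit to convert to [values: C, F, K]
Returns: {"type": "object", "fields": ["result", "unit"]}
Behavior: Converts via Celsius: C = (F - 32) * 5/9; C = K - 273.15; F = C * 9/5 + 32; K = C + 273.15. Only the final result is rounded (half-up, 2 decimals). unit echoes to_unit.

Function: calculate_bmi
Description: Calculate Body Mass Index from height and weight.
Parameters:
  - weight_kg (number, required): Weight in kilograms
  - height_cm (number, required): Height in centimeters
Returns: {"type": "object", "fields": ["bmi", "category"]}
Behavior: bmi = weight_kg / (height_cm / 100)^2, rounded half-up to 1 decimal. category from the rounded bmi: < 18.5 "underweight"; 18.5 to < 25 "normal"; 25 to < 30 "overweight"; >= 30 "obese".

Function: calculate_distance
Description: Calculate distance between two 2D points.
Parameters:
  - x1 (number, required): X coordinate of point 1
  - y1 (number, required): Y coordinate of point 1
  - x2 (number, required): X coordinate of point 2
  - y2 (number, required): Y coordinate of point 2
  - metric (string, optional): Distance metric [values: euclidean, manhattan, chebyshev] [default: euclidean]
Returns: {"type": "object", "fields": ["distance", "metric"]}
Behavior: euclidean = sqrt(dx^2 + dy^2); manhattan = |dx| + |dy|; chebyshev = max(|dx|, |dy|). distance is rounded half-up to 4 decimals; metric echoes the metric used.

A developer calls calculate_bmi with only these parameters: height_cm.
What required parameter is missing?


Required parameters: weight_kg, height_cm
Provided: height_cm
Missing: weight_kg
weight_kg


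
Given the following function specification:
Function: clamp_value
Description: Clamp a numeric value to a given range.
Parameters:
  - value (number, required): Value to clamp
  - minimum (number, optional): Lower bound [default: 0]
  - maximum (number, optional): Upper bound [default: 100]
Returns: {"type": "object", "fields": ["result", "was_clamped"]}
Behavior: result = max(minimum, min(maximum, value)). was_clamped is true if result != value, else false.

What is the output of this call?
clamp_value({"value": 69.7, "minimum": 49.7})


Defaults applied: maximum=100
result = max(49.7, min(100, 69.7)) = max(49.7, 69.7) = 69.7
was_clamped = (69.7 != 69.7) = false
Output:
{"result": 69.7, "was_clamped": false}


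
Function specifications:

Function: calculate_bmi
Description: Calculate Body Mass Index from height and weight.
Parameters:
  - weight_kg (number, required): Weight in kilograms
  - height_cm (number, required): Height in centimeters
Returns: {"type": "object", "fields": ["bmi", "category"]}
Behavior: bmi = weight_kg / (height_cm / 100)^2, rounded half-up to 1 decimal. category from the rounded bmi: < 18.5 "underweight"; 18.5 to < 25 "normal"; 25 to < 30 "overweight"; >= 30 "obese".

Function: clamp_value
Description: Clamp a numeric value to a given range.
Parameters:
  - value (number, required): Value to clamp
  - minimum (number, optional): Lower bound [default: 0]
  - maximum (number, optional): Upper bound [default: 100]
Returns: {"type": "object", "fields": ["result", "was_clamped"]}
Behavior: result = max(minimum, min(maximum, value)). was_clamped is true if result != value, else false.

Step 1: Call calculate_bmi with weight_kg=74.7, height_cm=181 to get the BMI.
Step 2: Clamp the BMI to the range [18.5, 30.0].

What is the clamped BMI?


Step 1: calculate_bmi(weight_kg=74.7, height_cm=181)
  height_m = 181 / 100 = 1.81
  bmi = 74.7 / 1.81^2 = 74.7 / 3.2761 = 22.801502 -> 22.8
  18.5 <= 22.8 < 25 -> normal
  -> bmi = 22.8
Step 2: clamp_value(value=22.8, minimum=18.5, maximum=30.0)
  result = max(18.5, min(30.0, 22.8)) = max(18.5, 22.8) = 22.8
  was_clamped = (22.8 != 22.8) = false
  -> result = 22.8
22.8


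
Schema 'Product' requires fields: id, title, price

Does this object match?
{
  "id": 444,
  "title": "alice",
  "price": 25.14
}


Checking required fields... All present.
Valid - all required fields present


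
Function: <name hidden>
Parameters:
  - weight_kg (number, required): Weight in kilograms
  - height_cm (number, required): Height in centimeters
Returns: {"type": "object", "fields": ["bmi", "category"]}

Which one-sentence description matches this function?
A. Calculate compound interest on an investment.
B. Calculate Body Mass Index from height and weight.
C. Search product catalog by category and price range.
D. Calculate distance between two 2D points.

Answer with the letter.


Parameters weight_kg, height_cm and return ["bmi", "category"] fit: Calculate Body Mass Index from height and weight.
B


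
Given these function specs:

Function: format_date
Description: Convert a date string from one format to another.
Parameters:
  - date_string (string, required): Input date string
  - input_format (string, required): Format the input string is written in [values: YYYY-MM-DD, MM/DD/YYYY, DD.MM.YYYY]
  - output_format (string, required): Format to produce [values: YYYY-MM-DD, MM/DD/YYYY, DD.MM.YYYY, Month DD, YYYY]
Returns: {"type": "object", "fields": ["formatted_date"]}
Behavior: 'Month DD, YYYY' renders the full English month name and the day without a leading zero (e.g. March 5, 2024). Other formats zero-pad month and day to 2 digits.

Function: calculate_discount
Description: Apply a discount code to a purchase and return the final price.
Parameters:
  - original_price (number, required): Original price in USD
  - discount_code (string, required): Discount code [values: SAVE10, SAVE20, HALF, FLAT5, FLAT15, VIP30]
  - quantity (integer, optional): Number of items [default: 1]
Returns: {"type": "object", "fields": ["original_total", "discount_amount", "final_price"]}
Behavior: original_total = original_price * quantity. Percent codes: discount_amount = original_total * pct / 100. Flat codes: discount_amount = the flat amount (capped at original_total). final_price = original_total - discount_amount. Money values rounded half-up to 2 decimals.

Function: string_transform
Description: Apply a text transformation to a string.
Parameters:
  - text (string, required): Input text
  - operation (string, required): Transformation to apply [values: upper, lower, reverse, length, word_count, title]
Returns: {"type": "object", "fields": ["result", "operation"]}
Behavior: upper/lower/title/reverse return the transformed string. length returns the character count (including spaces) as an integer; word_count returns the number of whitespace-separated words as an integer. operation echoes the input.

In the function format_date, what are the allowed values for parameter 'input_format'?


The format_date spec declares:
  - input_format (string, required): Format the input string is written in [values: YYYY-MM-DD, MM/DD/YYYY, DD.MM.YYYY]
Allowed values:
YYYY-MM-DD, MM/DD/YYYY, DD.MM.YYYY


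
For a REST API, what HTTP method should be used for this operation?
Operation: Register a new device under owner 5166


GET = read, POST = create, PUT = update/replace, DELETE = remove
This operation is a create.
POST


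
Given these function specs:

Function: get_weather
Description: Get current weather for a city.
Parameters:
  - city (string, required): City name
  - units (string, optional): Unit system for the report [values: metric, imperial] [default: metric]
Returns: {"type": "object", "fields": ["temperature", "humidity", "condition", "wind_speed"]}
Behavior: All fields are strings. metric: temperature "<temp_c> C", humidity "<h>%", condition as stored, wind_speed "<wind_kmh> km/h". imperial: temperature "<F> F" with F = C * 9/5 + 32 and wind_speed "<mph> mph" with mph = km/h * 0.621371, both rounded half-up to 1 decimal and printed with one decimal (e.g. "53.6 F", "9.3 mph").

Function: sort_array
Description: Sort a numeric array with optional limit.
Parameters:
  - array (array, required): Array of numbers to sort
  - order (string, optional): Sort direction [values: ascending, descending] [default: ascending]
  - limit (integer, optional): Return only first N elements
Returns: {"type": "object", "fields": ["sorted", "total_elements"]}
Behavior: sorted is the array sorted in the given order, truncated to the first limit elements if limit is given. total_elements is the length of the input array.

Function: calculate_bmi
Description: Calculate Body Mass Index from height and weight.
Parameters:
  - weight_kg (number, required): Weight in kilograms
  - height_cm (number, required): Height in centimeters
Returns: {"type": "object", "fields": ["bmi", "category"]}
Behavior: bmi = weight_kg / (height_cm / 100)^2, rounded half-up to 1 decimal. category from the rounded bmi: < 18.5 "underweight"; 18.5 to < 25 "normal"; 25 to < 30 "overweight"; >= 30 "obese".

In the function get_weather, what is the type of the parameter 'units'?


The get_weather spec declares:
  - units (string, optional): Unit system for the report [values: metric, imperial] [default: metric]
Type:
string


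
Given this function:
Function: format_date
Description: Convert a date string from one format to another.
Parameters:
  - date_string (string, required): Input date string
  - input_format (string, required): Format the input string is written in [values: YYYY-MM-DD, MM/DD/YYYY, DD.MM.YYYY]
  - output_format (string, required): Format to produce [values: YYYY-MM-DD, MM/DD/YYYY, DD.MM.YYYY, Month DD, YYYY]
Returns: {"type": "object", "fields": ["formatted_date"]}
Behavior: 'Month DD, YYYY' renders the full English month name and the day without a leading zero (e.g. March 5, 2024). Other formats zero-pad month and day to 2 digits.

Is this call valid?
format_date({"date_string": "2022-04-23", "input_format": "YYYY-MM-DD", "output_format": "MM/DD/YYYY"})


Checking all required parameters present and types match... All valid.
Valid


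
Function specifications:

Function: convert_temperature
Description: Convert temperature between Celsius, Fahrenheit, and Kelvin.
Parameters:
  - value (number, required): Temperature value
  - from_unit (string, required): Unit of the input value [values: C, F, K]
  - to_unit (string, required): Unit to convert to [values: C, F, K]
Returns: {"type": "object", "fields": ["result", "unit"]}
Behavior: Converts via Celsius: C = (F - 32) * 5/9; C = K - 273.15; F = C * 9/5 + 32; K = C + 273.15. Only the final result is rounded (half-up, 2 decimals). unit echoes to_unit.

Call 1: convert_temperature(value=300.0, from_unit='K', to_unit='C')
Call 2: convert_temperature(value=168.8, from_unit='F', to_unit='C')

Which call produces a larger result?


Call 1:
  To C: 300 - 273.15 = 26.85
  Target is C: 26.85
  Round to 2 decimals: 26.85
  -> 26.85 C
Call 2:
  To C: (168.8 - 32) * 5/9 = 76
  Target is C: 76
  Round to 2 decimals: 76.0
  -> 76.0 C
Call 2 (76.0 C)


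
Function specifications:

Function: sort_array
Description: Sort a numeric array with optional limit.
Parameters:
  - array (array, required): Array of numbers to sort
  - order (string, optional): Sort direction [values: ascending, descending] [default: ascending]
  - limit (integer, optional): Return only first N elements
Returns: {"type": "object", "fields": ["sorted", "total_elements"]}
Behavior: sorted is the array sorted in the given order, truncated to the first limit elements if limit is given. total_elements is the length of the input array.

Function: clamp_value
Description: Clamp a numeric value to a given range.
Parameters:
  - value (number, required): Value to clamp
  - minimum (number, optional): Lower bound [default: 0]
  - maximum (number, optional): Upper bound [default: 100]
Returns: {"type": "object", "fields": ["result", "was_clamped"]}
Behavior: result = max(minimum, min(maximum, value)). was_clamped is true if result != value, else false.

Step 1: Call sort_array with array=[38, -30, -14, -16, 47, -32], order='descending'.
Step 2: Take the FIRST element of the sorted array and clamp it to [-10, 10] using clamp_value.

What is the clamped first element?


Step 1: sort_array(order=descending)
  sorted: [47, 38, -14, -16, -30, -32]
  -> first element = 47
Step 2: clamp_value(value=47, minimum=-10, maximum=10)
  result = max(-10, min(10, 47)) = max(-10, 10) = 10
  was_clamped = (10 != 47) = true
  -> result = 10
10


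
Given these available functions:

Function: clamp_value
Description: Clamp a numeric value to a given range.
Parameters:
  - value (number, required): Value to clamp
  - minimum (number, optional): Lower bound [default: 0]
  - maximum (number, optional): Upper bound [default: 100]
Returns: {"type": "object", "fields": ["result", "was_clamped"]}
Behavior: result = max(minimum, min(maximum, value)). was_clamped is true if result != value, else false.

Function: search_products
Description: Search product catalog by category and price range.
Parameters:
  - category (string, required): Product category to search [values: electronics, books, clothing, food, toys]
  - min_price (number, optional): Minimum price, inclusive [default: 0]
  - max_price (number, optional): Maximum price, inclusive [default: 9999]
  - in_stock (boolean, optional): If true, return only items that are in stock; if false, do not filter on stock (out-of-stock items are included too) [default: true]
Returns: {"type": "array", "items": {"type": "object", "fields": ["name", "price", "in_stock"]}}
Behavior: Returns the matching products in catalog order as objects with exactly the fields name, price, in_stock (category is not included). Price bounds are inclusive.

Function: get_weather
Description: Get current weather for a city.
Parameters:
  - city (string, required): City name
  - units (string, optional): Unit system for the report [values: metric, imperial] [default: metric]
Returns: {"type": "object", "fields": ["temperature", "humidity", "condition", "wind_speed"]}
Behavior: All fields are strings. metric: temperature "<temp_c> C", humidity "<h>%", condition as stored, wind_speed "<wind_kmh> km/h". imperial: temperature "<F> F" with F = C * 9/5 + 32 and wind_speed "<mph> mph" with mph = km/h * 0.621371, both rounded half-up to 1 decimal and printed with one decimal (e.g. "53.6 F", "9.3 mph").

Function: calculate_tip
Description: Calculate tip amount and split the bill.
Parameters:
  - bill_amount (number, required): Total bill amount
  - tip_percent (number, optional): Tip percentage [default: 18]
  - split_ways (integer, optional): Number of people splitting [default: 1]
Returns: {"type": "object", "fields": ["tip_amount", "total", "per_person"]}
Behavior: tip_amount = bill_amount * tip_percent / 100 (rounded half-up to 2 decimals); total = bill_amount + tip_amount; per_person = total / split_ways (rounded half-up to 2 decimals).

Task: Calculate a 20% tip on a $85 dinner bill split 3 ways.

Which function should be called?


The task needs a function whose description is: Calculate tip amount and split the bill.
calculate_tip


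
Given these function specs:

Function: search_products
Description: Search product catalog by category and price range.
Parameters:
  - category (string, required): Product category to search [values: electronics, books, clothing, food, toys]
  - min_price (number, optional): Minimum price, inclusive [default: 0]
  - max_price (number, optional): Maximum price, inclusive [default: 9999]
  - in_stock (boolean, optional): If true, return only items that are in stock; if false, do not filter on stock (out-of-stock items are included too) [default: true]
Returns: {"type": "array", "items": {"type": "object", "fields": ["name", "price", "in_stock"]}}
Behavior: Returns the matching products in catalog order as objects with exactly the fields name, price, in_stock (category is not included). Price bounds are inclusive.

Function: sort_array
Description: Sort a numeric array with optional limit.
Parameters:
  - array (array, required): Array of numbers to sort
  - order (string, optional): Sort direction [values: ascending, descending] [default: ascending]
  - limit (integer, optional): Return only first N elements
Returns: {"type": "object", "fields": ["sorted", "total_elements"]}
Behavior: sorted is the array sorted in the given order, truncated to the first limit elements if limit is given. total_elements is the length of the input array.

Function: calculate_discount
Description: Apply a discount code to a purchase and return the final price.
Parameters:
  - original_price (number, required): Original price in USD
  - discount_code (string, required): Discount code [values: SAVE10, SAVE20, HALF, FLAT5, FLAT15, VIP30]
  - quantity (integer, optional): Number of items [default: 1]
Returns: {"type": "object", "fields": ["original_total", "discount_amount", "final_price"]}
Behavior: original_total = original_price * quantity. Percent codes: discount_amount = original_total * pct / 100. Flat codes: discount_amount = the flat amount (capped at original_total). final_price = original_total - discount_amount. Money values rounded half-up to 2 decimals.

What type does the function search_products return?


The search_products spec declares Returns: {"type": "array", "items": {"type": "object", "fields": ["name", "price", "in_stock"]}}
Type:
array


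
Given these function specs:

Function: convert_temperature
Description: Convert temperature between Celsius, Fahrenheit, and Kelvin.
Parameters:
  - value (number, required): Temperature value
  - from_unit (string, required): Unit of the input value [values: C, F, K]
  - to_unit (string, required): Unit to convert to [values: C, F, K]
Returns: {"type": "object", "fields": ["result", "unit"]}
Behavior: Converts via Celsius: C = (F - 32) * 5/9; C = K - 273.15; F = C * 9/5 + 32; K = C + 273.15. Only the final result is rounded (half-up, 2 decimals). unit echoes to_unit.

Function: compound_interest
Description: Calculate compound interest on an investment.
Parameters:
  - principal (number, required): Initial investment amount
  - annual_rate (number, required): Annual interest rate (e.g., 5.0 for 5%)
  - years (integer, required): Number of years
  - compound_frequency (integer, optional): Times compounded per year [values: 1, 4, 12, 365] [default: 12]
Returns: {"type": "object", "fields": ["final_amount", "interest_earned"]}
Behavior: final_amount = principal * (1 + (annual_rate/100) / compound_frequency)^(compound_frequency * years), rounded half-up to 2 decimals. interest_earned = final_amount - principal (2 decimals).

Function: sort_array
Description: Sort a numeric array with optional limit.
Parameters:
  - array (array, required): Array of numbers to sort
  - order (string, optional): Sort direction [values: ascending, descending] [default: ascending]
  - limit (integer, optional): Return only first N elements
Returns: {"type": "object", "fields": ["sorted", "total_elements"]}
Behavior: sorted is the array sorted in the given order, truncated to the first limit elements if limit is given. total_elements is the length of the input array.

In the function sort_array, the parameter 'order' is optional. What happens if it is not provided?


The sort_array spec declares:
  - order (string, optional): Sort direction [values: ascending, descending] [default: ascending]
It defaults to ascending


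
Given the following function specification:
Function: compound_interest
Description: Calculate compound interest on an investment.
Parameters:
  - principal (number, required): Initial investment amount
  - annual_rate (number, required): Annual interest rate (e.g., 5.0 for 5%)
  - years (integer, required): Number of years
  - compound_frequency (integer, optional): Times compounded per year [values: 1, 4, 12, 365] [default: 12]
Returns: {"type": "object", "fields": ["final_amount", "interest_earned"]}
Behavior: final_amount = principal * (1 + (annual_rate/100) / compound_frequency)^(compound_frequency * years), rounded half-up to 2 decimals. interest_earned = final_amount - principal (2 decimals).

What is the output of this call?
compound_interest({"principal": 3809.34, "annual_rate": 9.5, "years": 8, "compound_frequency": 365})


rate per period = 9.5/100/365 = 0.000260273973 (keep full precision); periods = 365 * 8 = 2920
(1 + 0.000260273973)^2920 = 2.13806478
final_amount = 3809.34 * 2.13806478 = 8144.615702 -> 8144.62
interest_earned = 8144.62 - 3809.34 = 4335.28
Output:
{"final_amount": 8144.62, "interest_earned": 4335.28}


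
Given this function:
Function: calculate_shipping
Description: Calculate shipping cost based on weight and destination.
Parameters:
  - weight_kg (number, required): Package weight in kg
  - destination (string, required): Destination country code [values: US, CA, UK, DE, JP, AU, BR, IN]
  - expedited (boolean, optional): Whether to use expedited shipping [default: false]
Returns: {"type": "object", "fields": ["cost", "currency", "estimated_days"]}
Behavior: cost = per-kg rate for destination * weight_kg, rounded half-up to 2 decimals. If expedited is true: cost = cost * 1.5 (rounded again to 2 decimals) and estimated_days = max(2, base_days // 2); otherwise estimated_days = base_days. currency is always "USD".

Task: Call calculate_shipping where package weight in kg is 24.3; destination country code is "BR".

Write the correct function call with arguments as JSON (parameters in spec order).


Mapping each described value to its parameter name:
  'Package weight in kg' -> weight_kg = 24.3
  'Destination country code' -> destination = "BR"
calculate_shipping({"weight_kg": 24.3, "destination": "BR"})


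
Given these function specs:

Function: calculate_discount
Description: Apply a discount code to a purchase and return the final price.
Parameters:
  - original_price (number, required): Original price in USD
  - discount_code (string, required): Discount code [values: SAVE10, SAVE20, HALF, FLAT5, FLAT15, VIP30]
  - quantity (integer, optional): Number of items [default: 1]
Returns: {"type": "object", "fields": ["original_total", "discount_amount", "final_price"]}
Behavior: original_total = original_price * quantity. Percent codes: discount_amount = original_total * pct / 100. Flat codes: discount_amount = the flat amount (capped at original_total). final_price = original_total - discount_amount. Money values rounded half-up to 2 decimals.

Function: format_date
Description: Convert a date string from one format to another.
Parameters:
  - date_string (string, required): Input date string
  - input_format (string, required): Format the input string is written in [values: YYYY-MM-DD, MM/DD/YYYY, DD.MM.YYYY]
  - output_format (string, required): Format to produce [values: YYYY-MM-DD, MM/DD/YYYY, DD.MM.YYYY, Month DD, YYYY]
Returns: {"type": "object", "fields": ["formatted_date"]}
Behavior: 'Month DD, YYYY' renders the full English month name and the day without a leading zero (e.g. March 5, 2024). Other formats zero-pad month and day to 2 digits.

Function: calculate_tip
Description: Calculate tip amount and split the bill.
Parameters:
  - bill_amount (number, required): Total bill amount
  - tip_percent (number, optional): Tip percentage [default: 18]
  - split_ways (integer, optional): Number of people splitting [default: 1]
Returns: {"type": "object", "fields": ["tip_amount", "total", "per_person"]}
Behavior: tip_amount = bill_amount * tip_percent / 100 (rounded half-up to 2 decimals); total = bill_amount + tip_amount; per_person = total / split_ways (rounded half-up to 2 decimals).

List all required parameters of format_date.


Parameters of format_date and their required/optional flag:
  date_string: required
  input_format: required
  output_format: required
date_string, input_format, output_format


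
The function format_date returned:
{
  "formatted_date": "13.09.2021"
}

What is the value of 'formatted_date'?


13.09.2021


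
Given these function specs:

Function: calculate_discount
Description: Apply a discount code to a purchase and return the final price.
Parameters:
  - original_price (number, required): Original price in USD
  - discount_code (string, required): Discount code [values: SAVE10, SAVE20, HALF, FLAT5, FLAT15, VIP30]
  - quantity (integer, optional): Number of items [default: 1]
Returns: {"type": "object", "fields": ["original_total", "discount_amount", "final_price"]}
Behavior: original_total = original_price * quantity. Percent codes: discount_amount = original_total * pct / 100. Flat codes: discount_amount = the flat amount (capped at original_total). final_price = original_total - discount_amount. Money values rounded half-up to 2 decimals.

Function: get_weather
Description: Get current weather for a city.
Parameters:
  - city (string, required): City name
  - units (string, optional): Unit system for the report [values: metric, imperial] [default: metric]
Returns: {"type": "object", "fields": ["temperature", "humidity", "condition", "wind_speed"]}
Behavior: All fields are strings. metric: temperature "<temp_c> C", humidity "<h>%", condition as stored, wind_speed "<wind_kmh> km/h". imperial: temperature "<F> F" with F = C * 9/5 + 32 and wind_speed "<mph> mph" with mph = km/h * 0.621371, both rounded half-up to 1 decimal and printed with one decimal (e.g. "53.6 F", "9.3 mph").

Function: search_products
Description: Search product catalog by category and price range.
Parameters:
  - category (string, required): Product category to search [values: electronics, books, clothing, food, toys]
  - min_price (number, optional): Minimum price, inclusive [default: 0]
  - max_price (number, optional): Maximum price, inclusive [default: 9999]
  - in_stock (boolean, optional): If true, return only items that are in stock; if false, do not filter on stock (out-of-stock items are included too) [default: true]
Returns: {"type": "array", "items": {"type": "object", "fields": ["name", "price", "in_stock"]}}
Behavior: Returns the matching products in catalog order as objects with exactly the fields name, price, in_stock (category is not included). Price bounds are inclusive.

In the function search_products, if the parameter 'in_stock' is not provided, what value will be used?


The search_products spec declares:
  - in_stock (boolean, optional): If true, return only items that are in stock; if false, do not filter on stock (out-of-stock items are included too) [default: true]
Default:
true


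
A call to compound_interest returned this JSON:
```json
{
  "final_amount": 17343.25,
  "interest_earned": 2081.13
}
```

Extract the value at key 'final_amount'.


17343.25


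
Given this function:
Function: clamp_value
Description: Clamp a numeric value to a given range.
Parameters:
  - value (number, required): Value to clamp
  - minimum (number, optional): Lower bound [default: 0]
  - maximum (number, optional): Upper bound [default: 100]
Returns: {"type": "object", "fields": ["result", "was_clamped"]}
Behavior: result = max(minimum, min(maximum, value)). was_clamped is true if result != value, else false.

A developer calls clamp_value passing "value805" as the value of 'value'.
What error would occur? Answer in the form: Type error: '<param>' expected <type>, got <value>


Spec: 'value' is declared as number; "value805" is a string.
Type error: 'value' expected number, got "value805"


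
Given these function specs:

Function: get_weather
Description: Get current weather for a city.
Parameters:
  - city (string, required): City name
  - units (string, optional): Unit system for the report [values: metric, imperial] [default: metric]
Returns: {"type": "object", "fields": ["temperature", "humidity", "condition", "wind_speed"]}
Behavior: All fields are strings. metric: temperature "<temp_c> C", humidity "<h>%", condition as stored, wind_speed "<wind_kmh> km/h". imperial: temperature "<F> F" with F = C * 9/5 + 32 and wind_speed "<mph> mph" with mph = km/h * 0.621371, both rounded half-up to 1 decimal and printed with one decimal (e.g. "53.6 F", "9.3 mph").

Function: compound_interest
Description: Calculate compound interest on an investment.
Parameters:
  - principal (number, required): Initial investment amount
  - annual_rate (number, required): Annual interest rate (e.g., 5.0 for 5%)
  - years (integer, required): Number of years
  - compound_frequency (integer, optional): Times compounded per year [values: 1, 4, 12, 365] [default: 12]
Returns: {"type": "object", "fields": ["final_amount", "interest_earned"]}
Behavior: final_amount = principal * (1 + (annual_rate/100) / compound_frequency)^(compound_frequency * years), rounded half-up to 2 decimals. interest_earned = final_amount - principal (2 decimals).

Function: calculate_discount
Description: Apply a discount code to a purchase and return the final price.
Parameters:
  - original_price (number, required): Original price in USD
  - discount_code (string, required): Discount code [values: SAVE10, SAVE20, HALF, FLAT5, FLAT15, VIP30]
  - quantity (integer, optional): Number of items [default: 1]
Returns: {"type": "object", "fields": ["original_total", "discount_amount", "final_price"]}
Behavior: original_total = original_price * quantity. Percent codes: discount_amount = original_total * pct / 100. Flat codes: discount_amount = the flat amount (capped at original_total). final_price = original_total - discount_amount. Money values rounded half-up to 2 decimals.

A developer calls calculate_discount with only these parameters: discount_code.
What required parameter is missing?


Required parameters: original_price, discount_code
Provided: discount_code
Missing: original_price
original_price
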